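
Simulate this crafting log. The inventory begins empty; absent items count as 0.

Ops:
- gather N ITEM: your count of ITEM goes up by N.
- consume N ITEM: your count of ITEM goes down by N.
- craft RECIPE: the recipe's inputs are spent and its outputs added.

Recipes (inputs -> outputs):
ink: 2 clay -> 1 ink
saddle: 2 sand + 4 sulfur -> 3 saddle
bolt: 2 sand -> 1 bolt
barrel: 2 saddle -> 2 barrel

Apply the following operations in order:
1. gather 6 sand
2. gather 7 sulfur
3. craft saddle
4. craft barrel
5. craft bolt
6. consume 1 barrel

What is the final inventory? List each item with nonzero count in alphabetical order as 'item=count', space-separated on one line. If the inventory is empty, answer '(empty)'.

Answer: barrel=1 bolt=1 saddle=1 sand=2 sulfur=3

Derivation:
After 1 (gather 6 sand): sand=6
After 2 (gather 7 sulfur): sand=6 sulfur=7
After 3 (craft saddle): saddle=3 sand=4 sulfur=3
After 4 (craft barrel): barrel=2 saddle=1 sand=4 sulfur=3
After 5 (craft bolt): barrel=2 bolt=1 saddle=1 sand=2 sulfur=3
After 6 (consume 1 barrel): barrel=1 bolt=1 saddle=1 sand=2 sulfur=3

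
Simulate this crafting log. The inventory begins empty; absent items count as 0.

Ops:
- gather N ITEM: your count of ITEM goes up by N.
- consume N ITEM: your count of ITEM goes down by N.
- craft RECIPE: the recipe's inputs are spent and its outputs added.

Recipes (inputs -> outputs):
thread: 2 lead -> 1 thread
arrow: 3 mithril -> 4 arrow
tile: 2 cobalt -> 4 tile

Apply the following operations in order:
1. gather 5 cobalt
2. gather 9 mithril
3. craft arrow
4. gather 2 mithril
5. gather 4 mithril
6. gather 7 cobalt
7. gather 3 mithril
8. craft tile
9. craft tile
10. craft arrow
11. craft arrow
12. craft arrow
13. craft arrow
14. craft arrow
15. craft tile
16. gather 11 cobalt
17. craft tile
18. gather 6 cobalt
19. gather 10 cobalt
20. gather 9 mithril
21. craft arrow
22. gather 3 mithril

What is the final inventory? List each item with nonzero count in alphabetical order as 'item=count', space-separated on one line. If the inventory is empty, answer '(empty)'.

Answer: arrow=28 cobalt=31 mithril=9 tile=16

Derivation:
After 1 (gather 5 cobalt): cobalt=5
After 2 (gather 9 mithril): cobalt=5 mithril=9
After 3 (craft arrow): arrow=4 cobalt=5 mithril=6
After 4 (gather 2 mithril): arrow=4 cobalt=5 mithril=8
After 5 (gather 4 mithril): arrow=4 cobalt=5 mithril=12
After 6 (gather 7 cobalt): arrow=4 cobalt=12 mithril=12
After 7 (gather 3 mithril): arrow=4 cobalt=12 mithril=15
After 8 (craft tile): arrow=4 cobalt=10 mithril=15 tile=4
After 9 (craft tile): arrow=4 cobalt=8 mithril=15 tile=8
After 10 (craft arrow): arrow=8 cobalt=8 mithril=12 tile=8
After 11 (craft arrow): arrow=12 cobalt=8 mithril=9 tile=8
After 12 (craft arrow): arrow=16 cobalt=8 mithril=6 tile=8
After 13 (craft arrow): arrow=20 cobalt=8 mithril=3 tile=8
After 14 (craft arrow): arrow=24 cobalt=8 tile=8
After 15 (craft tile): arrow=24 cobalt=6 tile=12
After 16 (gather 11 cobalt): arrow=24 cobalt=17 tile=12
After 17 (craft tile): arrow=24 cobalt=15 tile=16
After 18 (gather 6 cobalt): arrow=24 cobalt=21 tile=16
After 19 (gather 10 cobalt): arrow=24 cobalt=31 tile=16
After 20 (gather 9 mithril): arrow=24 cobalt=31 mithril=9 tile=16
After 21 (craft arrow): arrow=28 cobalt=31 mithril=6 tile=16
After 22 (gather 3 mithril): arrow=28 cobalt=31 mithril=9 tile=16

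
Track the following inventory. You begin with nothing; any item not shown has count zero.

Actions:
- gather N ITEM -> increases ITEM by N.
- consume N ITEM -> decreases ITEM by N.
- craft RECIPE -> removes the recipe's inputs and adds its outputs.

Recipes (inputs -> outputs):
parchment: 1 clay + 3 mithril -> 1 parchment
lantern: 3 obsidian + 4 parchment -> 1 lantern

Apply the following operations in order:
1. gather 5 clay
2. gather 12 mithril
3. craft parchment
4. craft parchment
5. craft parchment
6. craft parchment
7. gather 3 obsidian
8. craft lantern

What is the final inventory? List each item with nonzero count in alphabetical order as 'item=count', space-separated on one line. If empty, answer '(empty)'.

Answer: clay=1 lantern=1

Derivation:
After 1 (gather 5 clay): clay=5
After 2 (gather 12 mithril): clay=5 mithril=12
After 3 (craft parchment): clay=4 mithril=9 parchment=1
After 4 (craft parchment): clay=3 mithril=6 parchment=2
After 5 (craft parchment): clay=2 mithril=3 parchment=3
After 6 (craft parchment): clay=1 parchment=4
After 7 (gather 3 obsidian): clay=1 obsidian=3 parchment=4
After 8 (craft lantern): clay=1 lantern=1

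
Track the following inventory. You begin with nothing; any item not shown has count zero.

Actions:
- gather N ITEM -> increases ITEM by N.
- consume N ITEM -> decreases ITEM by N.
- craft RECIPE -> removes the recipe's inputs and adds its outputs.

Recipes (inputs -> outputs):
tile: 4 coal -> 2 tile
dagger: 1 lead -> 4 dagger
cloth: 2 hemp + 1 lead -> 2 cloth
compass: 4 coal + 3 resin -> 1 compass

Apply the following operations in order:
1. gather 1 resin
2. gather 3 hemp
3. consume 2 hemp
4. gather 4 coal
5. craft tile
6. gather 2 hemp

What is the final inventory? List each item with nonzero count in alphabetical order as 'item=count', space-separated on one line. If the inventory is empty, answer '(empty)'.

Answer: hemp=3 resin=1 tile=2

Derivation:
After 1 (gather 1 resin): resin=1
After 2 (gather 3 hemp): hemp=3 resin=1
After 3 (consume 2 hemp): hemp=1 resin=1
After 4 (gather 4 coal): coal=4 hemp=1 resin=1
After 5 (craft tile): hemp=1 resin=1 tile=2
After 6 (gather 2 hemp): hemp=3 resin=1 tile=2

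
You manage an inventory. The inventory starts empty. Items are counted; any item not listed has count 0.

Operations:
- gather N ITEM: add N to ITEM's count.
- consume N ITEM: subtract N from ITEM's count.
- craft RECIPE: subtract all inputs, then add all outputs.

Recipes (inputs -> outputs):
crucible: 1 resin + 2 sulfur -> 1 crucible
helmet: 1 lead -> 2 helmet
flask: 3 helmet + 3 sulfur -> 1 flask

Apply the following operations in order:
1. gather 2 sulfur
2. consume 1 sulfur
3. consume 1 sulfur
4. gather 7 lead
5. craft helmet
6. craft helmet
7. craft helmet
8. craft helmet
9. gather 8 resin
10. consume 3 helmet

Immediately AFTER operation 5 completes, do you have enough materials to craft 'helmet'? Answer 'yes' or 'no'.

Answer: yes

Derivation:
After 1 (gather 2 sulfur): sulfur=2
After 2 (consume 1 sulfur): sulfur=1
After 3 (consume 1 sulfur): (empty)
After 4 (gather 7 lead): lead=7
After 5 (craft helmet): helmet=2 lead=6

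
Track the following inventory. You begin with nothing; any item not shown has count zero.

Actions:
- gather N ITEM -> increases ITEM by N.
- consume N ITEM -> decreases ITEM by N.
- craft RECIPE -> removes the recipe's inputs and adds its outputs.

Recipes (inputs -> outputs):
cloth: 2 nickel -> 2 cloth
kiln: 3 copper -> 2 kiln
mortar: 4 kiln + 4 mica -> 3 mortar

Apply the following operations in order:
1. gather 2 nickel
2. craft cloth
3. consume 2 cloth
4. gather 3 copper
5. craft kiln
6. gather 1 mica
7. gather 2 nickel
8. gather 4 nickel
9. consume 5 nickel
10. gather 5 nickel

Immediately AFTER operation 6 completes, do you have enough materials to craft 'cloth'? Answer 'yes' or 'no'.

After 1 (gather 2 nickel): nickel=2
After 2 (craft cloth): cloth=2
After 3 (consume 2 cloth): (empty)
After 4 (gather 3 copper): copper=3
After 5 (craft kiln): kiln=2
After 6 (gather 1 mica): kiln=2 mica=1

Answer: no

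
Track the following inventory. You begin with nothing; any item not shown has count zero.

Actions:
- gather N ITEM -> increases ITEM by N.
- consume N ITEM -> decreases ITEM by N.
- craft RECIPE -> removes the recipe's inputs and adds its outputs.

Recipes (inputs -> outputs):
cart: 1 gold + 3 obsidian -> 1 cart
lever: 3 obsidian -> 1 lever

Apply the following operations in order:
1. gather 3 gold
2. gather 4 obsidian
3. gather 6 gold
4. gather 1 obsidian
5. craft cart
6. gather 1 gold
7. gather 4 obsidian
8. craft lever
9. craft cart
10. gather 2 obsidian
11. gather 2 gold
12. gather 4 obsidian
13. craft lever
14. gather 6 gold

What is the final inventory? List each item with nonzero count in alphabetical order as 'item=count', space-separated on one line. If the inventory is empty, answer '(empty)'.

Answer: cart=2 gold=16 lever=2 obsidian=3

Derivation:
After 1 (gather 3 gold): gold=3
After 2 (gather 4 obsidian): gold=3 obsidian=4
After 3 (gather 6 gold): gold=9 obsidian=4
After 4 (gather 1 obsidian): gold=9 obsidian=5
After 5 (craft cart): cart=1 gold=8 obsidian=2
After 6 (gather 1 gold): cart=1 gold=9 obsidian=2
After 7 (gather 4 obsidian): cart=1 gold=9 obsidian=6
After 8 (craft lever): cart=1 gold=9 lever=1 obsidian=3
After 9 (craft cart): cart=2 gold=8 lever=1
After 10 (gather 2 obsidian): cart=2 gold=8 lever=1 obsidian=2
After 11 (gather 2 gold): cart=2 gold=10 lever=1 obsidian=2
After 12 (gather 4 obsidian): cart=2 gold=10 lever=1 obsidian=6
After 13 (craft lever): cart=2 gold=10 lever=2 obsidian=3
After 14 (gather 6 gold): cart=2 gold=16 lever=2 obsidian=3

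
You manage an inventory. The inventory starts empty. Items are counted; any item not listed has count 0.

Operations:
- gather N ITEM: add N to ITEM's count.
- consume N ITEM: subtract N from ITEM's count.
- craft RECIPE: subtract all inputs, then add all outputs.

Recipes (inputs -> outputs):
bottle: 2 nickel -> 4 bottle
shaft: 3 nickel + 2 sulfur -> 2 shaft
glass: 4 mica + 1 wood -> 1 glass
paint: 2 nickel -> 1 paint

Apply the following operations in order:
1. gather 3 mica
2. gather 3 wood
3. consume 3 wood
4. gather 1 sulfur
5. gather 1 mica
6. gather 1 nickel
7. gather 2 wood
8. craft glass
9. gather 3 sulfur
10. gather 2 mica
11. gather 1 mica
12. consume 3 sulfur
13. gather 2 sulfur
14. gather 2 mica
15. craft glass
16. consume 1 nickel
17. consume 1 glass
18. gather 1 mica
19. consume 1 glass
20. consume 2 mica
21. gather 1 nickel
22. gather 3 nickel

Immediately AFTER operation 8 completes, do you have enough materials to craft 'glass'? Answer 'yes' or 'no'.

After 1 (gather 3 mica): mica=3
After 2 (gather 3 wood): mica=3 wood=3
After 3 (consume 3 wood): mica=3
After 4 (gather 1 sulfur): mica=3 sulfur=1
After 5 (gather 1 mica): mica=4 sulfur=1
After 6 (gather 1 nickel): mica=4 nickel=1 sulfur=1
After 7 (gather 2 wood): mica=4 nickel=1 sulfur=1 wood=2
After 8 (craft glass): glass=1 nickel=1 sulfur=1 wood=1

Answer: no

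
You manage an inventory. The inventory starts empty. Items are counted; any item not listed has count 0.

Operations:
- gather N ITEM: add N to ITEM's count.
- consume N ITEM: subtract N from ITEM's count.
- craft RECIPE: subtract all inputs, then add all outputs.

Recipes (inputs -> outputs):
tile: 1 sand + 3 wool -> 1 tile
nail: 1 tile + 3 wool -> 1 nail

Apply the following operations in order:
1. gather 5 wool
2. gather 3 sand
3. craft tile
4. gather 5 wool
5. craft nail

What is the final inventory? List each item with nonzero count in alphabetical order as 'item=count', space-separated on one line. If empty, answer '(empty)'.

Answer: nail=1 sand=2 wool=4

Derivation:
After 1 (gather 5 wool): wool=5
After 2 (gather 3 sand): sand=3 wool=5
After 3 (craft tile): sand=2 tile=1 wool=2
After 4 (gather 5 wool): sand=2 tile=1 wool=7
After 5 (craft nail): nail=1 sand=2 wool=4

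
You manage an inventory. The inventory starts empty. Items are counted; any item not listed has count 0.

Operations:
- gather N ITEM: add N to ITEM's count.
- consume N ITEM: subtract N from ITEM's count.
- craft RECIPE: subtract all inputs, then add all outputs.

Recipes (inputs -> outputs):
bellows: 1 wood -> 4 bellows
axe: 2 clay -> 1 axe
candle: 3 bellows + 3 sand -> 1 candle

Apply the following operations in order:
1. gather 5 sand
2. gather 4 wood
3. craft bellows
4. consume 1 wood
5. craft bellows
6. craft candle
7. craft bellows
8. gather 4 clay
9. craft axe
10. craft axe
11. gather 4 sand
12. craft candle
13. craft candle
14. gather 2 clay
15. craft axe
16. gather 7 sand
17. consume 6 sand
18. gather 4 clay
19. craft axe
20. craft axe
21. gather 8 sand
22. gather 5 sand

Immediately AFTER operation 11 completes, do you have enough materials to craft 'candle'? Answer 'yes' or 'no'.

Answer: yes

Derivation:
After 1 (gather 5 sand): sand=5
After 2 (gather 4 wood): sand=5 wood=4
After 3 (craft bellows): bellows=4 sand=5 wood=3
After 4 (consume 1 wood): bellows=4 sand=5 wood=2
After 5 (craft bellows): bellows=8 sand=5 wood=1
After 6 (craft candle): bellows=5 candle=1 sand=2 wood=1
After 7 (craft bellows): bellows=9 candle=1 sand=2
After 8 (gather 4 clay): bellows=9 candle=1 clay=4 sand=2
After 9 (craft axe): axe=1 bellows=9 candle=1 clay=2 sand=2
After 10 (craft axe): axe=2 bellows=9 candle=1 sand=2
After 11 (gather 4 sand): axe=2 bellows=9 candle=1 sand=6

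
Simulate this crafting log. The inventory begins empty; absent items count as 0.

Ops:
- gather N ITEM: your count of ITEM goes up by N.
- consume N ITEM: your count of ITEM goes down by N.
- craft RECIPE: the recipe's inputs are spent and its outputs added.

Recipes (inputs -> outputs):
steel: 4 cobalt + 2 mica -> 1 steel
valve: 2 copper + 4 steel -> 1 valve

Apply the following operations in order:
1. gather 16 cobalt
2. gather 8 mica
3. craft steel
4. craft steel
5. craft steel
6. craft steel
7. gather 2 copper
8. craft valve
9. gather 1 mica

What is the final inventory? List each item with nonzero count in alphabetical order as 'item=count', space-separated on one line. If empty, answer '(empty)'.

Answer: mica=1 valve=1

Derivation:
After 1 (gather 16 cobalt): cobalt=16
After 2 (gather 8 mica): cobalt=16 mica=8
After 3 (craft steel): cobalt=12 mica=6 steel=1
After 4 (craft steel): cobalt=8 mica=4 steel=2
After 5 (craft steel): cobalt=4 mica=2 steel=3
After 6 (craft steel): steel=4
After 7 (gather 2 copper): copper=2 steel=4
After 8 (craft valve): valve=1
After 9 (gather 1 mica): mica=1 valve=1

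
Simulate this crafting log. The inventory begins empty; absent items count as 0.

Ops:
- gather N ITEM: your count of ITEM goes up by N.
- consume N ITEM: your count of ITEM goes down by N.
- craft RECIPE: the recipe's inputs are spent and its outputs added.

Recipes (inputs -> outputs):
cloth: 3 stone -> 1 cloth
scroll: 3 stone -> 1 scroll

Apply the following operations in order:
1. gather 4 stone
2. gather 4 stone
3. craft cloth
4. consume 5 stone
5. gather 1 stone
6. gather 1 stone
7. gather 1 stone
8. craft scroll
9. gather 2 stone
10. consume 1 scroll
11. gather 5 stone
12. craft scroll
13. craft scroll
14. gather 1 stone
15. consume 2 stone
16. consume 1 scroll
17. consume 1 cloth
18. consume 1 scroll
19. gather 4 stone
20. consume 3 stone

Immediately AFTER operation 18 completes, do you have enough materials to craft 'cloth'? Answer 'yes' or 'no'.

After 1 (gather 4 stone): stone=4
After 2 (gather 4 stone): stone=8
After 3 (craft cloth): cloth=1 stone=5
After 4 (consume 5 stone): cloth=1
After 5 (gather 1 stone): cloth=1 stone=1
After 6 (gather 1 stone): cloth=1 stone=2
After 7 (gather 1 stone): cloth=1 stone=3
After 8 (craft scroll): cloth=1 scroll=1
After 9 (gather 2 stone): cloth=1 scroll=1 stone=2
After 10 (consume 1 scroll): cloth=1 stone=2
After 11 (gather 5 stone): cloth=1 stone=7
After 12 (craft scroll): cloth=1 scroll=1 stone=4
After 13 (craft scroll): cloth=1 scroll=2 stone=1
After 14 (gather 1 stone): cloth=1 scroll=2 stone=2
After 15 (consume 2 stone): cloth=1 scroll=2
After 16 (consume 1 scroll): cloth=1 scroll=1
After 17 (consume 1 cloth): scroll=1
After 18 (consume 1 scroll): (empty)

Answer: no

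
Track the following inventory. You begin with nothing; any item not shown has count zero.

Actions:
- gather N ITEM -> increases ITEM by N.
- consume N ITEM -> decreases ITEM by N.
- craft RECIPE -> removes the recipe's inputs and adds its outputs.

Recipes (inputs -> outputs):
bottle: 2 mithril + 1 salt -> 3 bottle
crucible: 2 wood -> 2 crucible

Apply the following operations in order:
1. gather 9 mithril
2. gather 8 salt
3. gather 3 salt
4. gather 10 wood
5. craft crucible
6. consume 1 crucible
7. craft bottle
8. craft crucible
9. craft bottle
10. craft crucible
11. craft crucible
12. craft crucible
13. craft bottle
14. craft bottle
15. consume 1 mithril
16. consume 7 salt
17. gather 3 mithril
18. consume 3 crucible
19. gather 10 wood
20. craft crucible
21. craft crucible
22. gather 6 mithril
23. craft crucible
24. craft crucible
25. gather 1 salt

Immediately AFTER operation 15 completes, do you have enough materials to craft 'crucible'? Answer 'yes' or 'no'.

After 1 (gather 9 mithril): mithril=9
After 2 (gather 8 salt): mithril=9 salt=8
After 3 (gather 3 salt): mithril=9 salt=11
After 4 (gather 10 wood): mithril=9 salt=11 wood=10
After 5 (craft crucible): crucible=2 mithril=9 salt=11 wood=8
After 6 (consume 1 crucible): crucible=1 mithril=9 salt=11 wood=8
After 7 (craft bottle): bottle=3 crucible=1 mithril=7 salt=10 wood=8
After 8 (craft crucible): bottle=3 crucible=3 mithril=7 salt=10 wood=6
After 9 (craft bottle): bottle=6 crucible=3 mithril=5 salt=9 wood=6
After 10 (craft crucible): bottle=6 crucible=5 mithril=5 salt=9 wood=4
After 11 (craft crucible): bottle=6 crucible=7 mithril=5 salt=9 wood=2
After 12 (craft crucible): bottle=6 crucible=9 mithril=5 salt=9
After 13 (craft bottle): bottle=9 crucible=9 mithril=3 salt=8
After 14 (craft bottle): bottle=12 crucible=9 mithril=1 salt=7
After 15 (consume 1 mithril): bottle=12 crucible=9 salt=7

Answer: no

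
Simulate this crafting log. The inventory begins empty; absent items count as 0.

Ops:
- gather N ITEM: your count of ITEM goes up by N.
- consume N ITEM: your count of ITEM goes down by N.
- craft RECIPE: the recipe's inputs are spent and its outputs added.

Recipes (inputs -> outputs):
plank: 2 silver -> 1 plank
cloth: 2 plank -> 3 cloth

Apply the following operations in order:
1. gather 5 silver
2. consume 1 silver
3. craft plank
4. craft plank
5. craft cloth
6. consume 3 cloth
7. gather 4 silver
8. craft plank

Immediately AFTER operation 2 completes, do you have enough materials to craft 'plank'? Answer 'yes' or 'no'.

Answer: yes

Derivation:
After 1 (gather 5 silver): silver=5
After 2 (consume 1 silver): silver=4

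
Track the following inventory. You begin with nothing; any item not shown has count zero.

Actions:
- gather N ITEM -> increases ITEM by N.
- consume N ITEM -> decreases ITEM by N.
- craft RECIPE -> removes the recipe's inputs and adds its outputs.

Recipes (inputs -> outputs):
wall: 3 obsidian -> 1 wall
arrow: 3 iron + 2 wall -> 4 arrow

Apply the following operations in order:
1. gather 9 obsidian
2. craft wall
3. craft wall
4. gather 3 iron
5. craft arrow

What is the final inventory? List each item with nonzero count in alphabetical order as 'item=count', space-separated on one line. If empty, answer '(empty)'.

After 1 (gather 9 obsidian): obsidian=9
After 2 (craft wall): obsidian=6 wall=1
After 3 (craft wall): obsidian=3 wall=2
After 4 (gather 3 iron): iron=3 obsidian=3 wall=2
After 5 (craft arrow): arrow=4 obsidian=3

Answer: arrow=4 obsidian=3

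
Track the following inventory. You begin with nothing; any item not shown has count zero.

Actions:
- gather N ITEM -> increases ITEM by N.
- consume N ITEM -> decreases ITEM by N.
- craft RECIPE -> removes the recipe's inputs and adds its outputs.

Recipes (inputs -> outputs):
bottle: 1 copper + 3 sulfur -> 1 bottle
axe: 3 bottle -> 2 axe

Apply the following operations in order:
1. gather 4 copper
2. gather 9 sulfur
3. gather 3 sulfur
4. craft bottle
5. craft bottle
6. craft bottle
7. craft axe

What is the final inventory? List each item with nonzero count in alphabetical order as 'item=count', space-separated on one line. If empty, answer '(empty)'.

Answer: axe=2 copper=1 sulfur=3

Derivation:
After 1 (gather 4 copper): copper=4
After 2 (gather 9 sulfur): copper=4 sulfur=9
After 3 (gather 3 sulfur): copper=4 sulfur=12
After 4 (craft bottle): bottle=1 copper=3 sulfur=9
After 5 (craft bottle): bottle=2 copper=2 sulfur=6
After 6 (craft bottle): bottle=3 copper=1 sulfur=3
After 7 (craft axe): axe=2 copper=1 sulfur=3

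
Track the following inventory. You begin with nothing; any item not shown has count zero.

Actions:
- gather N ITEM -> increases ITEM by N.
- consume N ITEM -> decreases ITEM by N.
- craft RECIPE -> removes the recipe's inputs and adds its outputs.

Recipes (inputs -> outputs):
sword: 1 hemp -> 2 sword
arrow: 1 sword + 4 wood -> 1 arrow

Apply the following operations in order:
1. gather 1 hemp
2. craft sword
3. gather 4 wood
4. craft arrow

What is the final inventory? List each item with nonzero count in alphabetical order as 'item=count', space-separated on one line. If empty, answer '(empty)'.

Answer: arrow=1 sword=1

Derivation:
After 1 (gather 1 hemp): hemp=1
After 2 (craft sword): sword=2
After 3 (gather 4 wood): sword=2 wood=4
After 4 (craft arrow): arrow=1 sword=1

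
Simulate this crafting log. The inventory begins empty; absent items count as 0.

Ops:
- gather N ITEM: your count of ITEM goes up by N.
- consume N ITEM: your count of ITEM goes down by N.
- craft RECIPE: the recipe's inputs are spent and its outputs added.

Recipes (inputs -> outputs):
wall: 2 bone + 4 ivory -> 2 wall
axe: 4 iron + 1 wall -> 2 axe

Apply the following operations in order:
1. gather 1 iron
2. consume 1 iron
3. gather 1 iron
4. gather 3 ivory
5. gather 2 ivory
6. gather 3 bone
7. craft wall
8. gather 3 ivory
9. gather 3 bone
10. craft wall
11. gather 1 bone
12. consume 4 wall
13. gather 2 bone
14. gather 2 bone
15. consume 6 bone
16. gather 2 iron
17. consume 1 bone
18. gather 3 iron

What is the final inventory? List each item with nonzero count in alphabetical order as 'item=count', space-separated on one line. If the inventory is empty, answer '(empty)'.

After 1 (gather 1 iron): iron=1
After 2 (consume 1 iron): (empty)
After 3 (gather 1 iron): iron=1
After 4 (gather 3 ivory): iron=1 ivory=3
After 5 (gather 2 ivory): iron=1 ivory=5
After 6 (gather 3 bone): bone=3 iron=1 ivory=5
After 7 (craft wall): bone=1 iron=1 ivory=1 wall=2
After 8 (gather 3 ivory): bone=1 iron=1 ivory=4 wall=2
After 9 (gather 3 bone): bone=4 iron=1 ivory=4 wall=2
After 10 (craft wall): bone=2 iron=1 wall=4
After 11 (gather 1 bone): bone=3 iron=1 wall=4
After 12 (consume 4 wall): bone=3 iron=1
After 13 (gather 2 bone): bone=5 iron=1
After 14 (gather 2 bone): bone=7 iron=1
After 15 (consume 6 bone): bone=1 iron=1
After 16 (gather 2 iron): bone=1 iron=3
After 17 (consume 1 bone): iron=3
After 18 (gather 3 iron): iron=6

Answer: iron=6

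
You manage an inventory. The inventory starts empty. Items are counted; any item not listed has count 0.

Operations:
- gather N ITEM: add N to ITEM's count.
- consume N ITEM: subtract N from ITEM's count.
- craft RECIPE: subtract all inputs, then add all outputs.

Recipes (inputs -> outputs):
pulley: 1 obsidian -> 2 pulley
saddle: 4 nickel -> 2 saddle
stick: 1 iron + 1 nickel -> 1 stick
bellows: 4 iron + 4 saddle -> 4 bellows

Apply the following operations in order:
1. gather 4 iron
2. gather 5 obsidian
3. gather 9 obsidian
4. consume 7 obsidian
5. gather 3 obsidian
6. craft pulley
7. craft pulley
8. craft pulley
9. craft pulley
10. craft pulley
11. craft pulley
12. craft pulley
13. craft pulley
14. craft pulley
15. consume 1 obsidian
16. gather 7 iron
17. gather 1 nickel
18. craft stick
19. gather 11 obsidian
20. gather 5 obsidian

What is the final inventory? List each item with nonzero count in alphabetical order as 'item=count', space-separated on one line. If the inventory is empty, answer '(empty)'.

After 1 (gather 4 iron): iron=4
After 2 (gather 5 obsidian): iron=4 obsidian=5
After 3 (gather 9 obsidian): iron=4 obsidian=14
After 4 (consume 7 obsidian): iron=4 obsidian=7
After 5 (gather 3 obsidian): iron=4 obsidian=10
After 6 (craft pulley): iron=4 obsidian=9 pulley=2
After 7 (craft pulley): iron=4 obsidian=8 pulley=4
After 8 (craft pulley): iron=4 obsidian=7 pulley=6
After 9 (craft pulley): iron=4 obsidian=6 pulley=8
After 10 (craft pulley): iron=4 obsidian=5 pulley=10
After 11 (craft pulley): iron=4 obsidian=4 pulley=12
After 12 (craft pulley): iron=4 obsidian=3 pulley=14
After 13 (craft pulley): iron=4 obsidian=2 pulley=16
After 14 (craft pulley): iron=4 obsidian=1 pulley=18
After 15 (consume 1 obsidian): iron=4 pulley=18
After 16 (gather 7 iron): iron=11 pulley=18
After 17 (gather 1 nickel): iron=11 nickel=1 pulley=18
After 18 (craft stick): iron=10 pulley=18 stick=1
After 19 (gather 11 obsidian): iron=10 obsidian=11 pulley=18 stick=1
After 20 (gather 5 obsidian): iron=10 obsidian=16 pulley=18 stick=1

Answer: iron=10 obsidian=16 pulley=18 stick=1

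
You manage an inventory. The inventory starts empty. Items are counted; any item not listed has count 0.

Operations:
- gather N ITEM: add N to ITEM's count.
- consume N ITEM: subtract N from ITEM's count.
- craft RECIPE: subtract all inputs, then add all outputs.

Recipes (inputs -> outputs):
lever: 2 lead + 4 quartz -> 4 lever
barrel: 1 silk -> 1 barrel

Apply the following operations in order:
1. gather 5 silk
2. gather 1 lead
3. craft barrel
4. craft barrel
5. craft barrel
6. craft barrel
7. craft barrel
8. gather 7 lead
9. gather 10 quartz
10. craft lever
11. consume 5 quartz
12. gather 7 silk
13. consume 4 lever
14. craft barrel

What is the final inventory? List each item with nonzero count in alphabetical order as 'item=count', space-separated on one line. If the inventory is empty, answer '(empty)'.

Answer: barrel=6 lead=6 quartz=1 silk=6

Derivation:
After 1 (gather 5 silk): silk=5
After 2 (gather 1 lead): lead=1 silk=5
After 3 (craft barrel): barrel=1 lead=1 silk=4
After 4 (craft barrel): barrel=2 lead=1 silk=3
After 5 (craft barrel): barrel=3 lead=1 silk=2
After 6 (craft barrel): barrel=4 lead=1 silk=1
After 7 (craft barrel): barrel=5 lead=1
After 8 (gather 7 lead): barrel=5 lead=8
After 9 (gather 10 quartz): barrel=5 lead=8 quartz=10
After 10 (craft lever): barrel=5 lead=6 lever=4 quartz=6
After 11 (consume 5 quartz): barrel=5 lead=6 lever=4 quartz=1
After 12 (gather 7 silk): barrel=5 lead=6 lever=4 quartz=1 silk=7
After 13 (consume 4 lever): barrel=5 lead=6 quartz=1 silk=7
After 14 (craft barrel): barrel=6 lead=6 quartz=1 silk=6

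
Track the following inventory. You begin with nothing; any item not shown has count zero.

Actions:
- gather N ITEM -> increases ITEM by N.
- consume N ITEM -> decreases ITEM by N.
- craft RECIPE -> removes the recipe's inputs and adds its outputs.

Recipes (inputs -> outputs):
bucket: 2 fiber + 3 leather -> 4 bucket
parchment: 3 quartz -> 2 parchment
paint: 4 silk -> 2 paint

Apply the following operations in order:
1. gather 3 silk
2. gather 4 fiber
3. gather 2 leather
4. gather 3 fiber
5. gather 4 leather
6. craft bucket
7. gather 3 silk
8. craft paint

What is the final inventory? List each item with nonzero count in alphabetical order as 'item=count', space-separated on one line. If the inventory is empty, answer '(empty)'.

After 1 (gather 3 silk): silk=3
After 2 (gather 4 fiber): fiber=4 silk=3
After 3 (gather 2 leather): fiber=4 leather=2 silk=3
After 4 (gather 3 fiber): fiber=7 leather=2 silk=3
After 5 (gather 4 leather): fiber=7 leather=6 silk=3
After 6 (craft bucket): bucket=4 fiber=5 leather=3 silk=3
After 7 (gather 3 silk): bucket=4 fiber=5 leather=3 silk=6
After 8 (craft paint): bucket=4 fiber=5 leather=3 paint=2 silk=2

Answer: bucket=4 fiber=5 leather=3 paint=2 silk=2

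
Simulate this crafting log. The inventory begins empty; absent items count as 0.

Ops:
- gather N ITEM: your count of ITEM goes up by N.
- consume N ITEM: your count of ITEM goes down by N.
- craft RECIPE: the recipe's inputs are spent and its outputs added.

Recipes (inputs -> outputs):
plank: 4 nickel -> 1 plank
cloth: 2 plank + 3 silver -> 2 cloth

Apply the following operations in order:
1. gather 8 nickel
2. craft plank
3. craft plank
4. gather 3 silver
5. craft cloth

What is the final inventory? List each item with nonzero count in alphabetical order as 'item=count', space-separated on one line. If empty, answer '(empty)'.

After 1 (gather 8 nickel): nickel=8
After 2 (craft plank): nickel=4 plank=1
After 3 (craft plank): plank=2
After 4 (gather 3 silver): plank=2 silver=3
After 5 (craft cloth): cloth=2

Answer: cloth=2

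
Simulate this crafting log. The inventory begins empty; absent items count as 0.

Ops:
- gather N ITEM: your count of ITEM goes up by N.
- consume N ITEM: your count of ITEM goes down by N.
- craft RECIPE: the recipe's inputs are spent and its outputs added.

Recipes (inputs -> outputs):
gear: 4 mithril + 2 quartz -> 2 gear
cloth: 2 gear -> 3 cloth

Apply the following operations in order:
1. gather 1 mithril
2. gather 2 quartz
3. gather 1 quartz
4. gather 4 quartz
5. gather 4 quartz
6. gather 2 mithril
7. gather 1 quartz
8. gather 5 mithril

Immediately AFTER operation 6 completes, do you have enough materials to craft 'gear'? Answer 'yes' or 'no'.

After 1 (gather 1 mithril): mithril=1
After 2 (gather 2 quartz): mithril=1 quartz=2
After 3 (gather 1 quartz): mithril=1 quartz=3
After 4 (gather 4 quartz): mithril=1 quartz=7
After 5 (gather 4 quartz): mithril=1 quartz=11
After 6 (gather 2 mithril): mithril=3 quartz=11

Answer: no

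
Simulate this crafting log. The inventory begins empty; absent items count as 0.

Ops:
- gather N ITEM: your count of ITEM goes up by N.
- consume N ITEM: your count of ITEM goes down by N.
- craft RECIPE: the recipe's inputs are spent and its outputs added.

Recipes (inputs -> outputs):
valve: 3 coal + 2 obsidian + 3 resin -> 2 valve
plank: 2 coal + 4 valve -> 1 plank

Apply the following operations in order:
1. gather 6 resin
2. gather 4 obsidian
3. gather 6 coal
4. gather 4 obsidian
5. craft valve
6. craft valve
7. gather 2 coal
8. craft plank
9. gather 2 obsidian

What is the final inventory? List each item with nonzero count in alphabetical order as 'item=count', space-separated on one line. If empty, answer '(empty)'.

After 1 (gather 6 resin): resin=6
After 2 (gather 4 obsidian): obsidian=4 resin=6
After 3 (gather 6 coal): coal=6 obsidian=4 resin=6
After 4 (gather 4 obsidian): coal=6 obsidian=8 resin=6
After 5 (craft valve): coal=3 obsidian=6 resin=3 valve=2
After 6 (craft valve): obsidian=4 valve=4
After 7 (gather 2 coal): coal=2 obsidian=4 valve=4
After 8 (craft plank): obsidian=4 plank=1
After 9 (gather 2 obsidian): obsidian=6 plank=1

Answer: obsidian=6 plank=1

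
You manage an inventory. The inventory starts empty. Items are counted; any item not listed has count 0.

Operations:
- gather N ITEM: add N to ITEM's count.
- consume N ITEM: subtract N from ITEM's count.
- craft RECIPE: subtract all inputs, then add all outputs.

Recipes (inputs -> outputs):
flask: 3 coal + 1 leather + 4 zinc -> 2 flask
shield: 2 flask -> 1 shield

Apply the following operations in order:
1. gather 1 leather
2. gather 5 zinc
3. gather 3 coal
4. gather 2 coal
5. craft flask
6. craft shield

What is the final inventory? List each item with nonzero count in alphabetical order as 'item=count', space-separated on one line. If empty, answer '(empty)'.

After 1 (gather 1 leather): leather=1
After 2 (gather 5 zinc): leather=1 zinc=5
After 3 (gather 3 coal): coal=3 leather=1 zinc=5
After 4 (gather 2 coal): coal=5 leather=1 zinc=5
After 5 (craft flask): coal=2 flask=2 zinc=1
After 6 (craft shield): coal=2 shield=1 zinc=1

Answer: coal=2 shield=1 zinc=1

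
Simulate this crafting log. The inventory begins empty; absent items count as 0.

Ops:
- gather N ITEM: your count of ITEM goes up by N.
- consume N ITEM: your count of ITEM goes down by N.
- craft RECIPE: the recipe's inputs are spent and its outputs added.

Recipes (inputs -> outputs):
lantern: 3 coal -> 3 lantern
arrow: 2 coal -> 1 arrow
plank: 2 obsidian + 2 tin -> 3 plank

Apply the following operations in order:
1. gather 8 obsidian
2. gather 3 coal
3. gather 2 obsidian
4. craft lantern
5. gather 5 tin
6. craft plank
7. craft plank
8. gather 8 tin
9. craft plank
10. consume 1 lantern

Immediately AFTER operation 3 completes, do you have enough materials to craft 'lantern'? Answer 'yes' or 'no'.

After 1 (gather 8 obsidian): obsidian=8
After 2 (gather 3 coal): coal=3 obsidian=8
After 3 (gather 2 obsidian): coal=3 obsidian=10

Answer: yes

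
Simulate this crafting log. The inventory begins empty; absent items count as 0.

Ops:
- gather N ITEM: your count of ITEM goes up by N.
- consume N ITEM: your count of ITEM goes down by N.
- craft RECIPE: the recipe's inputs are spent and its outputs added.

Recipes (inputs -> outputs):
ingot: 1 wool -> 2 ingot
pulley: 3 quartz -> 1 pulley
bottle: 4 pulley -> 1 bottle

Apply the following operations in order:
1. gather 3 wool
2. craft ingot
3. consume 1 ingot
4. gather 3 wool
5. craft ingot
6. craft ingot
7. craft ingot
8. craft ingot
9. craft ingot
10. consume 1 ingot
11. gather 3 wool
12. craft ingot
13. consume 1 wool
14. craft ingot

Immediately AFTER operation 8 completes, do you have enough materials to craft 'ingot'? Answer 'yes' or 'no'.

After 1 (gather 3 wool): wool=3
After 2 (craft ingot): ingot=2 wool=2
After 3 (consume 1 ingot): ingot=1 wool=2
After 4 (gather 3 wool): ingot=1 wool=5
After 5 (craft ingot): ingot=3 wool=4
After 6 (craft ingot): ingot=5 wool=3
After 7 (craft ingot): ingot=7 wool=2
After 8 (craft ingot): ingot=9 wool=1

Answer: yes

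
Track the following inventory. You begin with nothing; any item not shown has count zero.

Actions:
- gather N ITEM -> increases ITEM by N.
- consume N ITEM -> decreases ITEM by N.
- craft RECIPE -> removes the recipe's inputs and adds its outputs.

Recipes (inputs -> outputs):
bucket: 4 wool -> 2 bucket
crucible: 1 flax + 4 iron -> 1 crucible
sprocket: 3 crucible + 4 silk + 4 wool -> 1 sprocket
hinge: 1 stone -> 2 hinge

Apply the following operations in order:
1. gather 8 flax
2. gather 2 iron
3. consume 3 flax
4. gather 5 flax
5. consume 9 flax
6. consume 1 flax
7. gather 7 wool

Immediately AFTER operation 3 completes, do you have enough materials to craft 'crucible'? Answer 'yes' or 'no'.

After 1 (gather 8 flax): flax=8
After 2 (gather 2 iron): flax=8 iron=2
After 3 (consume 3 flax): flax=5 iron=2

Answer: no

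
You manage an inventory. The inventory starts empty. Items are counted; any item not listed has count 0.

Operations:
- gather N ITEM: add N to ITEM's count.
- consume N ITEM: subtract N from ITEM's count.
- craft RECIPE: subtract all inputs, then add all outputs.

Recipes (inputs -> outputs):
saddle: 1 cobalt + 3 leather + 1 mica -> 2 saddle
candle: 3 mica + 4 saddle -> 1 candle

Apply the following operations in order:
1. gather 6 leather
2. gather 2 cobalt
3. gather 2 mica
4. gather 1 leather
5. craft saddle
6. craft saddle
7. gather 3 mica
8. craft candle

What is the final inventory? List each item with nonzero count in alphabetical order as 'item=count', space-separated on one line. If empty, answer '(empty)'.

Answer: candle=1 leather=1

Derivation:
After 1 (gather 6 leather): leather=6
After 2 (gather 2 cobalt): cobalt=2 leather=6
After 3 (gather 2 mica): cobalt=2 leather=6 mica=2
After 4 (gather 1 leather): cobalt=2 leather=7 mica=2
After 5 (craft saddle): cobalt=1 leather=4 mica=1 saddle=2
After 6 (craft saddle): leather=1 saddle=4
After 7 (gather 3 mica): leather=1 mica=3 saddle=4
After 8 (craft candle): candle=1 leather=1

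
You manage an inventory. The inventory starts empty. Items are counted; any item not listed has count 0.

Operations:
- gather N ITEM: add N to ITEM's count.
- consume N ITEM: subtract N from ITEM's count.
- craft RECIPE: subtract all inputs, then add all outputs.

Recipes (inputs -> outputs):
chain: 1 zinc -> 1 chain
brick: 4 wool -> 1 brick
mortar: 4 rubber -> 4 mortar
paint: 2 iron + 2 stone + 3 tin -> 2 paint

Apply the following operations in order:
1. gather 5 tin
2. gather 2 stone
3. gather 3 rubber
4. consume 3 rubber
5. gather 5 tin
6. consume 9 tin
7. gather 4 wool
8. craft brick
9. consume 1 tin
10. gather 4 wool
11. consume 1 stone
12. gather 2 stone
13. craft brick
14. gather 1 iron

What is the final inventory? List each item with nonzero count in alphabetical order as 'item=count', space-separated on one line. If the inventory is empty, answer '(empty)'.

Answer: brick=2 iron=1 stone=3

Derivation:
After 1 (gather 5 tin): tin=5
After 2 (gather 2 stone): stone=2 tin=5
After 3 (gather 3 rubber): rubber=3 stone=2 tin=5
After 4 (consume 3 rubber): stone=2 tin=5
After 5 (gather 5 tin): stone=2 tin=10
After 6 (consume 9 tin): stone=2 tin=1
After 7 (gather 4 wool): stone=2 tin=1 wool=4
After 8 (craft brick): brick=1 stone=2 tin=1
After 9 (consume 1 tin): brick=1 stone=2
After 10 (gather 4 wool): brick=1 stone=2 wool=4
After 11 (consume 1 stone): brick=1 stone=1 wool=4
After 12 (gather 2 stone): brick=1 stone=3 wool=4
After 13 (craft brick): brick=2 stone=3
After 14 (gather 1 iron): brick=2 iron=1 stone=3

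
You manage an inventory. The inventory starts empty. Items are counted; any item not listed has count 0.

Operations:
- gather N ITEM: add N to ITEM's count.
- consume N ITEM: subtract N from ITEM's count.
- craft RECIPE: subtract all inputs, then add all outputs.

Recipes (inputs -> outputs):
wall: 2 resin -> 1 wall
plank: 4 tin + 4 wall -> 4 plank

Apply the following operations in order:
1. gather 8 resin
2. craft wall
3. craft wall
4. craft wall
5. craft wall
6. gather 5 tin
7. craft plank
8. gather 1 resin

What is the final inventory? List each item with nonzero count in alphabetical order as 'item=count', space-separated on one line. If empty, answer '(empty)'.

After 1 (gather 8 resin): resin=8
After 2 (craft wall): resin=6 wall=1
After 3 (craft wall): resin=4 wall=2
After 4 (craft wall): resin=2 wall=3
After 5 (craft wall): wall=4
After 6 (gather 5 tin): tin=5 wall=4
After 7 (craft plank): plank=4 tin=1
After 8 (gather 1 resin): plank=4 resin=1 tin=1

Answer: plank=4 resin=1 tin=1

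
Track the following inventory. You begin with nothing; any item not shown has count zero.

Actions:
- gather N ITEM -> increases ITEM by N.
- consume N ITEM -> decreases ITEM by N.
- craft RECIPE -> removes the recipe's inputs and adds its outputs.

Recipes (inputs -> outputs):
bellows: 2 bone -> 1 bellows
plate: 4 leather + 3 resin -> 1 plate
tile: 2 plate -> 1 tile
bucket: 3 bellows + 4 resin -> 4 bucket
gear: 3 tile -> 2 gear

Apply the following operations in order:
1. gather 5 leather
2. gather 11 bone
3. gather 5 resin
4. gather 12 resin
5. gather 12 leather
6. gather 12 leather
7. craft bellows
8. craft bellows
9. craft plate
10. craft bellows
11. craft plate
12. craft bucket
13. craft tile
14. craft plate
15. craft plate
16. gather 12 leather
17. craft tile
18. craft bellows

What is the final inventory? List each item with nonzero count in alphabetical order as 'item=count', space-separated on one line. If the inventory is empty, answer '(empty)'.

Answer: bellows=1 bone=3 bucket=4 leather=25 resin=1 tile=2

Derivation:
After 1 (gather 5 leather): leather=5
After 2 (gather 11 bone): bone=11 leather=5
After 3 (gather 5 resin): bone=11 leather=5 resin=5
After 4 (gather 12 resin): bone=11 leather=5 resin=17
After 5 (gather 12 leather): bone=11 leather=17 resin=17
After 6 (gather 12 leather): bone=11 leather=29 resin=17
After 7 (craft bellows): bellows=1 bone=9 leather=29 resin=17
After 8 (craft bellows): bellows=2 bone=7 leather=29 resin=17
After 9 (craft plate): bellows=2 bone=7 leather=25 plate=1 resin=14
After 10 (craft bellows): bellows=3 bone=5 leather=25 plate=1 resin=14
After 11 (craft plate): bellows=3 bone=5 leather=21 plate=2 resin=11
After 12 (craft bucket): bone=5 bucket=4 leather=21 plate=2 resin=7
After 13 (craft tile): bone=5 bucket=4 leather=21 resin=7 tile=1
After 14 (craft plate): bone=5 bucket=4 leather=17 plate=1 resin=4 tile=1
After 15 (craft plate): bone=5 bucket=4 leather=13 plate=2 resin=1 tile=1
After 16 (gather 12 leather): bone=5 bucket=4 leather=25 plate=2 resin=1 tile=1
After 17 (craft tile): bone=5 bucket=4 leather=25 resin=1 tile=2
After 18 (craft bellows): bellows=1 bone=3 bucket=4 leather=25 resin=1 tile=2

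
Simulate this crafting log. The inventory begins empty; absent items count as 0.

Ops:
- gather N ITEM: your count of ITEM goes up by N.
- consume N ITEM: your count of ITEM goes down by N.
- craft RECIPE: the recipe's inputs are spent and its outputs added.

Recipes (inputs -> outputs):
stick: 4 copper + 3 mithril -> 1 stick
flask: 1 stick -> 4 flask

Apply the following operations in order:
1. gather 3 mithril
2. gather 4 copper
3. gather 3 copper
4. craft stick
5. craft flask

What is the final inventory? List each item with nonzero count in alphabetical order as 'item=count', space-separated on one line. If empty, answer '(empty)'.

After 1 (gather 3 mithril): mithril=3
After 2 (gather 4 copper): copper=4 mithril=3
After 3 (gather 3 copper): copper=7 mithril=3
After 4 (craft stick): copper=3 stick=1
After 5 (craft flask): copper=3 flask=4

Answer: copper=3 flask=4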